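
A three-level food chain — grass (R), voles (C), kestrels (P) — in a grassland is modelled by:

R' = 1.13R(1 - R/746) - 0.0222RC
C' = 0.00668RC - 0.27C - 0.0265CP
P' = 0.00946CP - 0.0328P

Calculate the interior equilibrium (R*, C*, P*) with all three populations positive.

R* ≈ 695, C* ≈ 3.47, P* ≈ 165

From dP/dt = 0: 0.00946C* = 0.0328, so C* = 3.47.
From dR/dt = 0: 1.13(1 - R*/746) = 0.0222·3.47, giving R* = 746·(1 - 0.0681) = 695.
From dC/dt = 0: 0.00668·695 - 0.27 = 0.0265P*, so P* = 4.37/0.0265 = 165.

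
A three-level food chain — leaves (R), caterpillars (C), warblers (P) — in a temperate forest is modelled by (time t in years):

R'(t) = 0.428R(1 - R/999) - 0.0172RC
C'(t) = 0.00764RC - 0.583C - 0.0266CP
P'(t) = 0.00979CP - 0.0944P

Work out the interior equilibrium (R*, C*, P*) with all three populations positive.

R* ≈ 612, C* ≈ 9.64, P* ≈ 154

From dP/dt = 0: 0.00979C* = 0.0944, so C* = 9.64.
From dR/dt = 0: 0.428(1 - R*/999) = 0.0172·9.64, giving R* = 999·(1 - 0.388) = 612.
From dC/dt = 0: 0.00764·612 - 0.583 = 0.0266P*, so P* = 4.09/0.0266 = 154.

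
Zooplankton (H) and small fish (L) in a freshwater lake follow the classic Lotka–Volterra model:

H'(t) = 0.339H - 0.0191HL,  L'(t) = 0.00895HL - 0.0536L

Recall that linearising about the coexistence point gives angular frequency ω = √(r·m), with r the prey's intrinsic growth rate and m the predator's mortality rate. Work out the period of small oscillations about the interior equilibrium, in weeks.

Here r = 0.339 and m = 0.0536, so r·m = 0.0182.
ω = √0.0182 = 0.135 per week, hence T = 2π/ω ≈ 46.6 weeks.

T ≈ 46.6 weeks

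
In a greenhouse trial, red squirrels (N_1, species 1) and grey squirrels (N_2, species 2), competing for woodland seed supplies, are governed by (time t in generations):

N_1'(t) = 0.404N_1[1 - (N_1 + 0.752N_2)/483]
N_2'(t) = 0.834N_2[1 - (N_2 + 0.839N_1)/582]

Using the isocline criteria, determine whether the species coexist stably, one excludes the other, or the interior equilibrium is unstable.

Compare the nullcline intercepts: K1/α12 = 483/0.752 = 642 > K2 = 582; K2/α21 = 582/0.839 = 694 > K1 = 483.
Since both inequalities hold, each species can invade when rare, so the interior equilibrium is stable.

stable coexistence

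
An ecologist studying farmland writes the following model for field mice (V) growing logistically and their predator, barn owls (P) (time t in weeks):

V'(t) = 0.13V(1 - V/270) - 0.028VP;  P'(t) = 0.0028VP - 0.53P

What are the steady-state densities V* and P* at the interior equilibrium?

V* ≈ 189, P* ≈ 1.39

From dP/dt = 0 with P > 0: 0.0028V* = 0.53, so V* = 189.
Substitute into dV/dt = 0: 0.13(1 - 189/270) = 0.028P*.
The bracket is 0.299, giving P* = 0.0389/0.028 = 1.39.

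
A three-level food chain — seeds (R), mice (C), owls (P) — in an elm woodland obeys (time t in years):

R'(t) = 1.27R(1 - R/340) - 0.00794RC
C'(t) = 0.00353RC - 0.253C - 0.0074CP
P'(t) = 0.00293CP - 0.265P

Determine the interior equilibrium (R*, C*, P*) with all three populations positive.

From dP/dt = 0: 0.00293C* = 0.265, so C* = 90.4.
From dR/dt = 0: 1.27(1 - R*/340) = 0.00794·90.4, giving R* = 340·(1 - 0.565) = 148.
From dC/dt = 0: 0.00353·148 - 0.253 = 0.0074P*, so P* = 0.269/0.0074 = 36.3.

R* ≈ 148, C* ≈ 90.4, P* ≈ 36.3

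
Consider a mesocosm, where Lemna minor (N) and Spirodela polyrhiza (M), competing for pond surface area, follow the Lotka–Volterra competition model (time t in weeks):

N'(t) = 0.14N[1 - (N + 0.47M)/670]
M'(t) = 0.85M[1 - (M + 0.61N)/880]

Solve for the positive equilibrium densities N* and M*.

Setting both brackets to zero gives the nullclines N + 0.47M = 670 and 0.61N + M = 880.
Substituting M = 880 - 0.61N into the first: N(1 - 0.47·0.61) = 670 - 0.47·880.
So N* = 256/0.713 = 359, and then M* = 880 - 0.61·359 = 661.

N* ≈ 359, M* ≈ 661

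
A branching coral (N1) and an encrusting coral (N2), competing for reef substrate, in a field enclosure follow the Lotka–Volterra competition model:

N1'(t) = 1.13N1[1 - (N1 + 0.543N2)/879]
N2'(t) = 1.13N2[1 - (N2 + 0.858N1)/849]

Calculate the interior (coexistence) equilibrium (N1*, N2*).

Setting both brackets to zero gives the nullclines N1 + 0.543N2 = 879 and 0.858N1 + N2 = 849.
Substituting N2 = 849 - 0.858N1 into the first: N1(1 - 0.543·0.858) = 879 - 0.543·849.
So N1* = 418/0.534 = 783, and then N2* = 849 - 0.858·783 = 178.

N1* ≈ 783, N2* ≈ 178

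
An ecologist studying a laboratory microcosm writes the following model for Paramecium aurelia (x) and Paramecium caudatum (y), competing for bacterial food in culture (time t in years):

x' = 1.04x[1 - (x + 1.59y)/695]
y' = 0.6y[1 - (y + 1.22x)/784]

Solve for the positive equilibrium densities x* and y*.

x* ≈ 587, y* ≈ 68

Setting both brackets to zero gives the nullclines x + 1.59y = 695 and 1.22x + y = 784.
Substituting y = 784 - 1.22x into the first: x(1 - 1.59·1.22) = 695 - 1.59·784.
So x* = -552/-0.94 = 587, and then y* = 784 - 1.22·587 = 68.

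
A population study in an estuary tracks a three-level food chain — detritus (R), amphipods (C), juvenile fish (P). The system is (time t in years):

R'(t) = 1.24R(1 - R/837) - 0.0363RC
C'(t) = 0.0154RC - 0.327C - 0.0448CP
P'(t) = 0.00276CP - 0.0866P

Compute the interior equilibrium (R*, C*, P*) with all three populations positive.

R* ≈ 68.2, C* ≈ 31.4, P* ≈ 16.1

From dP/dt = 0: 0.00276C* = 0.0866, so C* = 31.4.
From dR/dt = 0: 1.24(1 - R*/837) = 0.0363·31.4, giving R* = 837·(1 - 0.919) = 68.2.
From dC/dt = 0: 0.0154·68.2 - 0.327 = 0.0448P*, so P* = 0.723/0.0448 = 16.1.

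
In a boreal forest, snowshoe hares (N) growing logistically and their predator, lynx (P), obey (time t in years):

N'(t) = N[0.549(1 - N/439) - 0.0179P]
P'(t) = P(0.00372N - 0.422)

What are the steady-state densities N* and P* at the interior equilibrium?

N* ≈ 113, P* ≈ 22.7

From dP/dt = 0 with P > 0: 0.00372N* = 0.422, so N* = 113.
Substitute into dN/dt = 0: 0.549(1 - 113/439) = 0.0179P*.
The bracket is 0.742, giving P* = 0.407/0.0179 = 22.7.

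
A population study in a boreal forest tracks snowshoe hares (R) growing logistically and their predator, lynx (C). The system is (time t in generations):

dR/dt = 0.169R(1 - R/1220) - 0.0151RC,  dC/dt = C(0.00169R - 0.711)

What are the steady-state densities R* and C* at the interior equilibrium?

From dC/dt = 0 with C > 0: 0.00169R* = 0.711, so R* = 421.
Substitute into dR/dt = 0: 0.169(1 - 421/1220) = 0.0151C*.
The bracket is 0.655, giving C* = 0.111/0.0151 = 7.33.

R* ≈ 421, C* ≈ 7.33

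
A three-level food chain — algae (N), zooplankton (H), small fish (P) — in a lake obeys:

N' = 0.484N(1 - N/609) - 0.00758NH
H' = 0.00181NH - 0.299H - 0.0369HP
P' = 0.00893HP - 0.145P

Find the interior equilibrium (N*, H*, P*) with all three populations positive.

From dP/dt = 0: 0.00893H* = 0.145, so H* = 16.2.
From dN/dt = 0: 0.484(1 - N*/609) = 0.00758·16.2, giving N* = 609·(1 - 0.254) = 454.
From dH/dt = 0: 0.00181·454 - 0.299 = 0.0369P*, so P* = 0.523/0.0369 = 14.2.

N* ≈ 454, H* ≈ 16.2, P* ≈ 14.2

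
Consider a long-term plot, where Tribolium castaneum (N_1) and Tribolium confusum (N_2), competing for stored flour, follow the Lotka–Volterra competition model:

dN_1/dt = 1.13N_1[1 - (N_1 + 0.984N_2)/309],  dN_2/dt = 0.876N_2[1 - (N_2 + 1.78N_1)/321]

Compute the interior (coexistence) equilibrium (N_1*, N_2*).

N_1* ≈ 9.13, N_2* ≈ 305

Setting both brackets to zero gives the nullclines N_1 + 0.984N_2 = 309 and 1.78N_1 + N_2 = 321.
Substituting N_2 = 321 - 1.78N_1 into the first: N_1(1 - 0.984·1.78) = 309 - 0.984·321.
So N_1* = -6.86/-0.752 = 9.13, and then N_2* = 321 - 1.78·9.13 = 305.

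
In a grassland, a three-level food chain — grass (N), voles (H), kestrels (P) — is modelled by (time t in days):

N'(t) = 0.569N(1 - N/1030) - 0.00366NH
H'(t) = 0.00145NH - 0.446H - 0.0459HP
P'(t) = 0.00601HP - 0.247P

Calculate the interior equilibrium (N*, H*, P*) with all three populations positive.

N* ≈ 758, H* ≈ 41.1, P* ≈ 14.2

From dP/dt = 0: 0.00601H* = 0.247, so H* = 41.1.
From dN/dt = 0: 0.569(1 - N*/1030) = 0.00366·41.1, giving N* = 1030·(1 - 0.264) = 758.
From dH/dt = 0: 0.00145·758 - 0.446 = 0.0459P*, so P* = 0.653/0.0459 = 14.2.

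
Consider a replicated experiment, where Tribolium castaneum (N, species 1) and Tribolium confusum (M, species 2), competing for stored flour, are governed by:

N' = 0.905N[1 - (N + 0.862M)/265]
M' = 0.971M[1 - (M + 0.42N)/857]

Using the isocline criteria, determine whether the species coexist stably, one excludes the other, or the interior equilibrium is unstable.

Compare the nullcline intercepts: K1/α12 = 265/0.862 = 307 < K2 = 857; K2/α21 = 857/0.42 = 2040 > K1 = 265.
Since the inequalities point opposite ways, species 2 can invade but species 1 cannot.

species 2 excludes species 1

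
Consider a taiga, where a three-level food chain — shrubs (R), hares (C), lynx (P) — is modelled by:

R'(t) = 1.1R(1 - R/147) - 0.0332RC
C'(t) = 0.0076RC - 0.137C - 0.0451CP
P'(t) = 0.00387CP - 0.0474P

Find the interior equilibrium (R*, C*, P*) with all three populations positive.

R* ≈ 92.7, C* ≈ 12.2, P* ≈ 12.6

From dP/dt = 0: 0.00387C* = 0.0474, so C* = 12.2.
From dR/dt = 0: 1.1(1 - R*/147) = 0.0332·12.2, giving R* = 147·(1 - 0.37) = 92.7.
From dC/dt = 0: 0.0076·92.7 - 0.137 = 0.0451P*, so P* = 0.567/0.0451 = 12.6.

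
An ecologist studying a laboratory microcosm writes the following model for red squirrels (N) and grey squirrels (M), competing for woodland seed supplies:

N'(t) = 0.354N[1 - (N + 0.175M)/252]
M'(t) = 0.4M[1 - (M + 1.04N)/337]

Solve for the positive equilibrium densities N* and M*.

N* ≈ 236, M* ≈ 91.6

Setting both brackets to zero gives the nullclines N + 0.175M = 252 and 1.04N + M = 337.
Substituting M = 337 - 1.04N into the first: N(1 - 0.175·1.04) = 252 - 0.175·337.
So N* = 193/0.818 = 236, and then M* = 337 - 1.04·236 = 91.6.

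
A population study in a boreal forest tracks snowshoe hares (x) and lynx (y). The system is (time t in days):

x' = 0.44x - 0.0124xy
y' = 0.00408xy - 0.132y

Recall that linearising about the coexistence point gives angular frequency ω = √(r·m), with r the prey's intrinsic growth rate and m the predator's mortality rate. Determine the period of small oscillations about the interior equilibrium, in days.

T ≈ 26.1 days

Here r = 0.44 and m = 0.132, so r·m = 0.0581.
ω = √0.0581 = 0.241 per day, hence T = 2π/ω ≈ 26.1 days.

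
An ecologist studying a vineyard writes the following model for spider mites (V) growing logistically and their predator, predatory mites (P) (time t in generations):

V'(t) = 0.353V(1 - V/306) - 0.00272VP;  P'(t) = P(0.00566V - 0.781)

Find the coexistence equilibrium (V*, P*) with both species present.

From dP/dt = 0 with P > 0: 0.00566V* = 0.781, so V* = 138.
Substitute into dV/dt = 0: 0.353(1 - 138/306) = 0.00272P*.
The bracket is 0.549, giving P* = 0.194/0.00272 = 71.3.

V* ≈ 138, P* ≈ 71.3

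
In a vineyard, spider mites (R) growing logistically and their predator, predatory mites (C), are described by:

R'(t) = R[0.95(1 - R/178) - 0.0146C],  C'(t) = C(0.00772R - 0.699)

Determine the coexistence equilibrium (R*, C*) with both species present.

R* ≈ 90.5, C* ≈ 32

From dC/dt = 0 with C > 0: 0.00772R* = 0.699, so R* = 90.5.
Substitute into dR/dt = 0: 0.95(1 - 90.5/178) = 0.0146C*.
The bracket is 0.491, giving C* = 0.467/0.0146 = 32.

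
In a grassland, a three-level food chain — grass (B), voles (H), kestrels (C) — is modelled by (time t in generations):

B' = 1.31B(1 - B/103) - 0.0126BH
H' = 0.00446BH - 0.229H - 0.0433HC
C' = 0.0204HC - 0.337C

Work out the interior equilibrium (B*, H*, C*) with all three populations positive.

B* ≈ 86.6, H* ≈ 16.5, C* ≈ 3.63

From dC/dt = 0: 0.0204H* = 0.337, so H* = 16.5.
From dB/dt = 0: 1.31(1 - B*/103) = 0.0126·16.5, giving B* = 103·(1 - 0.159) = 86.6.
From dH/dt = 0: 0.00446·86.6 - 0.229 = 0.0433C*, so C* = 0.157/0.0433 = 3.63.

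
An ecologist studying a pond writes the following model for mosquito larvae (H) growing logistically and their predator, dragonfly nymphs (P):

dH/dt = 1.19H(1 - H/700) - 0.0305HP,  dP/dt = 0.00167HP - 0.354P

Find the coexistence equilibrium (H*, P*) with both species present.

From dP/dt = 0 with P > 0: 0.00167H* = 0.354, so H* = 212.
Substitute into dH/dt = 0: 1.19(1 - 212/700) = 0.0305P*.
The bracket is 0.697, giving P* = 0.83/0.0305 = 27.2.

H* ≈ 212, P* ≈ 27.2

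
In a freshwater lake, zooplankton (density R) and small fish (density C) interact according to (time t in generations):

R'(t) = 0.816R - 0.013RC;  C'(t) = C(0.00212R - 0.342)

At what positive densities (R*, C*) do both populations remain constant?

R* ≈ 161, C* ≈ 62.8

Set dC/dt = 0 with C > 0: 0.00212R - 0.342 = 0, so R* = 0.342/0.00212 = 161.
Set dR/dt = 0 with R > 0: 0.816 - 0.013C = 0, so C* = 0.816/0.013 = 62.8.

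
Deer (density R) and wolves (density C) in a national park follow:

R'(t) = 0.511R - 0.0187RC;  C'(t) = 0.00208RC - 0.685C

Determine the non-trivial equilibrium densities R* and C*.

R* ≈ 329, C* ≈ 27.3

Set dC/dt = 0 with C > 0: 0.00208R - 0.685 = 0, so R* = 0.685/0.00208 = 329.
Set dR/dt = 0 with R > 0: 0.511 - 0.0187C = 0, so C* = 0.511/0.0187 = 27.3.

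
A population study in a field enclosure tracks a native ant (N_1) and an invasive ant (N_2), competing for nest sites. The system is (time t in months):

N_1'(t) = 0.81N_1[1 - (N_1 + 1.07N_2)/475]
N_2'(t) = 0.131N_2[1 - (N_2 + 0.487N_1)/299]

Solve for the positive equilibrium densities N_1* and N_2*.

Setting both brackets to zero gives the nullclines N_1 + 1.07N_2 = 475 and 0.487N_1 + N_2 = 299.
Substituting N_2 = 299 - 0.487N_1 into the first: N_1(1 - 1.07·0.487) = 475 - 1.07·299.
So N_1* = 155/0.479 = 324, and then N_2* = 299 - 0.487·324 = 141.

N_1* ≈ 324, N_2* ≈ 141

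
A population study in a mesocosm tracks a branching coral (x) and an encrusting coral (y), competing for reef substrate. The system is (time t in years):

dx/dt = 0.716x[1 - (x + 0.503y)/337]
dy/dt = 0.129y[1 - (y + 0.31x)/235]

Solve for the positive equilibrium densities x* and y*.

Setting both brackets to zero gives the nullclines x + 0.503y = 337 and 0.31x + y = 235.
Substituting y = 235 - 0.31x into the first: x(1 - 0.503·0.31) = 337 - 0.503·235.
So x* = 219/0.844 = 259, and then y* = 235 - 0.31·259 = 155.

x* ≈ 259, y* ≈ 155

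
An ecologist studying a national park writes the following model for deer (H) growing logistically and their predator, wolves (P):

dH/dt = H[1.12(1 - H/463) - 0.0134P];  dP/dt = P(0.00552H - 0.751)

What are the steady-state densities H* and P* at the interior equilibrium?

From dP/dt = 0 with P > 0: 0.00552H* = 0.751, so H* = 136.
Substitute into dH/dt = 0: 1.12(1 - 136/463) = 0.0134P*.
The bracket is 0.706, giving P* = 0.791/0.0134 = 59.

H* ≈ 136, P* ≈ 59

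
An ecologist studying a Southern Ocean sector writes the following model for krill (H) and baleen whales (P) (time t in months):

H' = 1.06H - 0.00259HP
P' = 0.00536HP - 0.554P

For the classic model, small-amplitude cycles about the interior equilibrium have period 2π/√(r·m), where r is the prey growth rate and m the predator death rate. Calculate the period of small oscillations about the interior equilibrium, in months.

Here r = 1.06 and m = 0.554, so r·m = 0.587.
ω = √0.587 = 0.766 per month, hence T = 2π/ω ≈ 8.2 months.

T ≈ 8.2 months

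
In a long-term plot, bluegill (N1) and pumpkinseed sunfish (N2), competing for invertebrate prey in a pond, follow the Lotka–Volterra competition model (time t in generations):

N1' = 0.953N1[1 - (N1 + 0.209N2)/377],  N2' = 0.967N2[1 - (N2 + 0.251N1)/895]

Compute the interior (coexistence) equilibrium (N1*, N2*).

N1* ≈ 200, N2* ≈ 845

Setting both brackets to zero gives the nullclines N1 + 0.209N2 = 377 and 0.251N1 + N2 = 895.
Substituting N2 = 895 - 0.251N1 into the first: N1(1 - 0.209·0.251) = 377 - 0.209·895.
So N1* = 190/0.948 = 200, and then N2* = 895 - 0.251·200 = 845.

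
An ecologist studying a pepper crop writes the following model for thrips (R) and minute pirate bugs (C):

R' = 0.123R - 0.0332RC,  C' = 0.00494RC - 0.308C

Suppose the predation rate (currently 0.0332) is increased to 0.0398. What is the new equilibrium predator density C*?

At the interior fixed point, setting dR/dt = 0 with R > 0 fixes C* = (prey growth rate)/(RC coefficient) — independent of the other coefficients.
With the change, C* = 0.123/0.0398 = 3.09; it falls from 3.7.

C* ≈ 3.09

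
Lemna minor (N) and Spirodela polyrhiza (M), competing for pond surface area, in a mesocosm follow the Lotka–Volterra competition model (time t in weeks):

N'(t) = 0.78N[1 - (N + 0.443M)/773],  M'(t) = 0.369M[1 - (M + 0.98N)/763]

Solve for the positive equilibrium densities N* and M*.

N* ≈ 769, M* ≈ 9.65

Setting both brackets to zero gives the nullclines N + 0.443M = 773 and 0.98N + M = 763.
Substituting M = 763 - 0.98N into the first: N(1 - 0.443·0.98) = 773 - 0.443·763.
So N* = 435/0.566 = 769, and then M* = 763 - 0.98·769 = 9.65.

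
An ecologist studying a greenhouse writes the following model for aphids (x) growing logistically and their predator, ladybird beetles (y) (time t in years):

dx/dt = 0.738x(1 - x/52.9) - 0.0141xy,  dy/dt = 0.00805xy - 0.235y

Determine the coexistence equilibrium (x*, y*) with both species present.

x* ≈ 29.2, y* ≈ 23.5

From dy/dt = 0 with y > 0: 0.00805x* = 0.235, so x* = 29.2.
Substitute into dx/dt = 0: 0.738(1 - 29.2/52.9) = 0.0141y*.
The bracket is 0.448, giving y* = 0.331/0.0141 = 23.5.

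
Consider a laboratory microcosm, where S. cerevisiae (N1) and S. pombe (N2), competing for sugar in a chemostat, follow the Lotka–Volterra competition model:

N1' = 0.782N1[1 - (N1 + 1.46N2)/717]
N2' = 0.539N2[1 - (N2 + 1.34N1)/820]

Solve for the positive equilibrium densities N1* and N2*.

N1* ≈ 502, N2* ≈ 147

Setting both brackets to zero gives the nullclines N1 + 1.46N2 = 717 and 1.34N1 + N2 = 820.
Substituting N2 = 820 - 1.34N1 into the first: N1(1 - 1.46·1.34) = 717 - 1.46·820.
So N1* = -480/-0.956 = 502, and then N2* = 820 - 1.34·502 = 147.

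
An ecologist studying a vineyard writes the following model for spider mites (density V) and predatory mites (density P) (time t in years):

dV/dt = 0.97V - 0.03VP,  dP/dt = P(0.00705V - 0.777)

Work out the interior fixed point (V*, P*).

Set dP/dt = 0 with P > 0: 0.00705V - 0.777 = 0, so V* = 0.777/0.00705 = 110.
Set dV/dt = 0 with V > 0: 0.97 - 0.03P = 0, so P* = 0.97/0.03 = 32.3.

V* ≈ 110, P* ≈ 32.3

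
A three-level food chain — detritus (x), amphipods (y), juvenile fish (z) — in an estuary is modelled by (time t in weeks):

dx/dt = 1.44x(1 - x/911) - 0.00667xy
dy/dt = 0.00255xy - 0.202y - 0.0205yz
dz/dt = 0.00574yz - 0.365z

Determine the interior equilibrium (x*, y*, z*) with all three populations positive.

From dz/dt = 0: 0.00574y* = 0.365, so y* = 63.6.
From dx/dt = 0: 1.44(1 - x*/911) = 0.00667·63.6, giving x* = 911·(1 - 0.295) = 643.
From dy/dt = 0: 0.00255·643 - 0.202 = 0.0205z*, so z* = 1.44/0.0205 = 70.1.

x* ≈ 643, y* ≈ 63.6, z* ≈ 70.1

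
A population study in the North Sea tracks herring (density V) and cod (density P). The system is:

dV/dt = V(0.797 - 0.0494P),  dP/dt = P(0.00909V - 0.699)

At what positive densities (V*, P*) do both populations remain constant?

Set dP/dt = 0 with P > 0: 0.00909V - 0.699 = 0, so V* = 0.699/0.00909 = 76.9.
Set dV/dt = 0 with V > 0: 0.797 - 0.0494P = 0, so P* = 0.797/0.0494 = 16.1.

V* ≈ 76.9, P* ≈ 16.1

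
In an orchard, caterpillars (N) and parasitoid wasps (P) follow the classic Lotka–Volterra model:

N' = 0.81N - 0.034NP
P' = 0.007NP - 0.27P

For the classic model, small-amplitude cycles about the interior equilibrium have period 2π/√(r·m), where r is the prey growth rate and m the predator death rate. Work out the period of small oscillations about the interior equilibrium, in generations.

Here r = 0.81 and m = 0.27, so r·m = 0.219.
ω = √0.219 = 0.468 per generation, hence T = 2π/ω ≈ 13.4 generations.

T ≈ 13.4 generations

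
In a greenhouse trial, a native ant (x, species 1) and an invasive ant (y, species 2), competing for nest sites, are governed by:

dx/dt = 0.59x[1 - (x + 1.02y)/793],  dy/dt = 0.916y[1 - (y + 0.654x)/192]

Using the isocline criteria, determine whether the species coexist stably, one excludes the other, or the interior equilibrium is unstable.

Compare the nullcline intercepts: K1/α12 = 793/1.02 = 777 > K2 = 192; K2/α21 = 192/0.654 = 294 < K1 = 793.
Since the inequalities point opposite ways, species 1 can invade but species 2 cannot.

species 1 excludes species 2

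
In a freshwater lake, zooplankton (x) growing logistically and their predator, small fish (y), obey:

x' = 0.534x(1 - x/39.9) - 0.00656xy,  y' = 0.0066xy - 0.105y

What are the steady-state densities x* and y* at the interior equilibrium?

From dy/dt = 0 with y > 0: 0.0066x* = 0.105, so x* = 15.9.
Substitute into dx/dt = 0: 0.534(1 - 15.9/39.9) = 0.00656y*.
The bracket is 0.601, giving y* = 0.321/0.00656 = 48.9.

x* ≈ 15.9, y* ≈ 48.9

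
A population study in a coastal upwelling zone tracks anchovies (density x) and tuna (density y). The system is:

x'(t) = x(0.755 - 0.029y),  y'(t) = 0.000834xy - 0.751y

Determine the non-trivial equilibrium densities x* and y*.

x* ≈ 900, y* ≈ 26

Set dy/dt = 0 with y > 0: 0.000834x - 0.751 = 0, so x* = 0.751/0.000834 = 900.
Set dx/dt = 0 with x > 0: 0.755 - 0.029y = 0, so y* = 0.755/0.029 = 26.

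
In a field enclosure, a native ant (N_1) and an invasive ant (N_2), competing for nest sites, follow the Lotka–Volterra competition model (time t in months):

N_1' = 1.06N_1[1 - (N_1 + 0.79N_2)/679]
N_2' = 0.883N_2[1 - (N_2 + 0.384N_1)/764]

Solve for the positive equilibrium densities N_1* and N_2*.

Setting both brackets to zero gives the nullclines N_1 + 0.79N_2 = 679 and 0.384N_1 + N_2 = 764.
Substituting N_2 = 764 - 0.384N_1 into the first: N_1(1 - 0.79·0.384) = 679 - 0.79·764.
So N_1* = 75.4/0.697 = 108, and then N_2* = 764 - 0.384·108 = 722.

N_1* ≈ 108, N_2* ≈ 722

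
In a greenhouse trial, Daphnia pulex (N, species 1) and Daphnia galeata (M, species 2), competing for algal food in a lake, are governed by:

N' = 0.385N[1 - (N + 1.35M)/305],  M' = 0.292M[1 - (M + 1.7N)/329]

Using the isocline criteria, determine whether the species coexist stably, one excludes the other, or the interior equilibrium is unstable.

Compare the nullcline intercepts: K1/α12 = 305/1.35 = 226 < K2 = 329; K2/α21 = 329/1.7 = 194 < K1 = 305.
Since both are reversed, neither can invade when rare; the interior point is a saddle.

unstable coexistence (outcome depends on initial conditions)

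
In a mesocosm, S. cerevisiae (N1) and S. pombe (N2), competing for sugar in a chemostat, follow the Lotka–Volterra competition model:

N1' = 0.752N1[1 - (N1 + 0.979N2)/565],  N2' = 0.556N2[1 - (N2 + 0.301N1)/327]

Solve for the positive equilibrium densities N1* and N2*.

Setting both brackets to zero gives the nullclines N1 + 0.979N2 = 565 and 0.301N1 + N2 = 327.
Substituting N2 = 327 - 0.301N1 into the first: N1(1 - 0.979·0.301) = 565 - 0.979·327.
So N1* = 245/0.705 = 347, and then N2* = 327 - 0.301·347 = 223.

N1* ≈ 347, N2* ≈ 223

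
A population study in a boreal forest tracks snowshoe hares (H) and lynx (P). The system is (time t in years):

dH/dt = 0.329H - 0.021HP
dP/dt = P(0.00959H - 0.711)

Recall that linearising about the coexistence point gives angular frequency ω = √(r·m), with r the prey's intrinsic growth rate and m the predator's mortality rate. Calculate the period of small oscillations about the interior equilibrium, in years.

T ≈ 13 years

Here r = 0.329 and m = 0.711, so r·m = 0.234.
ω = √0.234 = 0.484 per year, hence T = 2π/ω ≈ 13 years.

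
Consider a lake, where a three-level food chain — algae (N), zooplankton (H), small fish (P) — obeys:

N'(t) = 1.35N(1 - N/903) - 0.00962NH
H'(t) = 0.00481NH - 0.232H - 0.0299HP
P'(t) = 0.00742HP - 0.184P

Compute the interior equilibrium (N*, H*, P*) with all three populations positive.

From dP/dt = 0: 0.00742H* = 0.184, so H* = 24.8.
From dN/dt = 0: 1.35(1 - N*/903) = 0.00962·24.8, giving N* = 903·(1 - 0.177) = 743.
From dH/dt = 0: 0.00481·743 - 0.232 = 0.0299P*, so P* = 3.34/0.0299 = 112.

N* ≈ 743, H* ≈ 24.8, P* ≈ 112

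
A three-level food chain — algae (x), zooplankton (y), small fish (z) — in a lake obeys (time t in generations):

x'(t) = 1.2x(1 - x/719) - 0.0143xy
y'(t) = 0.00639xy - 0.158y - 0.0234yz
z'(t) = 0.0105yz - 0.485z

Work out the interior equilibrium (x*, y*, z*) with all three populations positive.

x* ≈ 323, y* ≈ 46.2, z* ≈ 81.5

From dz/dt = 0: 0.0105y* = 0.485, so y* = 46.2.
From dx/dt = 0: 1.2(1 - x*/719) = 0.0143·46.2, giving x* = 719·(1 - 0.55) = 323.
From dy/dt = 0: 0.00639·323 - 0.158 = 0.0234z*, so z* = 1.91/0.0234 = 81.5.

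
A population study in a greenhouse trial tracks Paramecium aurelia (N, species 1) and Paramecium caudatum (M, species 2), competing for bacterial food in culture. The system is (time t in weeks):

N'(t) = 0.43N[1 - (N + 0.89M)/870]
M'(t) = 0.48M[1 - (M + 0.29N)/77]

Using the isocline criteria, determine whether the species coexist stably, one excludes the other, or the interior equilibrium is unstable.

Compare the nullcline intercepts: K1/α12 = 870/0.89 = 978 > K2 = 77; K2/α21 = 77/0.29 = 266 < K1 = 870.
Since the inequalities point opposite ways, species 1 can invade but species 2 cannot.

species 1 excludes species 2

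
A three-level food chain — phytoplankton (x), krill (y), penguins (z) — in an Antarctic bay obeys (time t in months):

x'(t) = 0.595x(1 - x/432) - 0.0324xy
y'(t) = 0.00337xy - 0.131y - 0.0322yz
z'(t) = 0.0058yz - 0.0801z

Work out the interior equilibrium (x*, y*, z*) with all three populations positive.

x* ≈ 107, y* ≈ 13.8, z* ≈ 7.14

From dz/dt = 0: 0.0058y* = 0.0801, so y* = 13.8.
From dx/dt = 0: 0.595(1 - x*/432) = 0.0324·13.8, giving x* = 432·(1 - 0.752) = 107.
From dy/dt = 0: 0.00337·107 - 0.131 = 0.0322z*, so z* = 0.23/0.0322 = 7.14.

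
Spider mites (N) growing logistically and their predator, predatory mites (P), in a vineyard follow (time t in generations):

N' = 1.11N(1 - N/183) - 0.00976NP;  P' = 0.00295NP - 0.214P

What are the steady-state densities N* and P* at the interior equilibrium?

N* ≈ 72.5, P* ≈ 68.6

From dP/dt = 0 with P > 0: 0.00295N* = 0.214, so N* = 72.5.
Substitute into dN/dt = 0: 1.11(1 - 72.5/183) = 0.00976P*.
The bracket is 0.604, giving P* = 0.67/0.00976 = 68.6.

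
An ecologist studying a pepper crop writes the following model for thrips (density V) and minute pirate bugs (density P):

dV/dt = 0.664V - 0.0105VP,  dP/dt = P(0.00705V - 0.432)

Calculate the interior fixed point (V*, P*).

Set dP/dt = 0 with P > 0: 0.00705V - 0.432 = 0, so V* = 0.432/0.00705 = 61.3.
Set dV/dt = 0 with V > 0: 0.664 - 0.0105P = 0, so P* = 0.664/0.0105 = 63.2.

V* ≈ 61.3, P* ≈ 63.2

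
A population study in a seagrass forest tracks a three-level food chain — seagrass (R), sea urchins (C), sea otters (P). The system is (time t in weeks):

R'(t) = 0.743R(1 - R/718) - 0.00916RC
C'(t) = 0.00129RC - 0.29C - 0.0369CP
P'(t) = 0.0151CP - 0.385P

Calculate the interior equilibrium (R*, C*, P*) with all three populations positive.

R* ≈ 492, C* ≈ 25.5, P* ≈ 9.35

From dP/dt = 0: 0.0151C* = 0.385, so C* = 25.5.
From dR/dt = 0: 0.743(1 - R*/718) = 0.00916·25.5, giving R* = 718·(1 - 0.314) = 492.
From dC/dt = 0: 0.00129·492 - 0.29 = 0.0369P*, so P* = 0.345/0.0369 = 9.35.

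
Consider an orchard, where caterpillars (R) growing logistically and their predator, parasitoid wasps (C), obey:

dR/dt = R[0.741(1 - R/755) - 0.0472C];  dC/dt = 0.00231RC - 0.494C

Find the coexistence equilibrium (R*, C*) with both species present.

R* ≈ 214, C* ≈ 11.3

From dC/dt = 0 with C > 0: 0.00231R* = 0.494, so R* = 214.
Substitute into dR/dt = 0: 0.741(1 - 214/755) = 0.0472C*.
The bracket is 0.717, giving C* = 0.531/0.0472 = 11.3.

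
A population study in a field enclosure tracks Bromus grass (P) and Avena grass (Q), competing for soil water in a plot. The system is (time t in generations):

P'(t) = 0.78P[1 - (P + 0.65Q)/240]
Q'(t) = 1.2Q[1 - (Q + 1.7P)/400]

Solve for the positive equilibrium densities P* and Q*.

P* ≈ 190, Q* ≈ 76.2

Setting both brackets to zero gives the nullclines P + 0.65Q = 240 and 1.7P + Q = 400.
Substituting Q = 400 - 1.7P into the first: P(1 - 0.65·1.7) = 240 - 0.65·400.
So P* = -20/-0.105 = 190, and then Q* = 400 - 1.7·190 = 76.2.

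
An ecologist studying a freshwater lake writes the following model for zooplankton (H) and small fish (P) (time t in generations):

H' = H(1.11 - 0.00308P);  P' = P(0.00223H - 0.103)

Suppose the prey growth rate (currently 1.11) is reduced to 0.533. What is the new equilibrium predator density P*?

P* ≈ 173

At the interior fixed point, setting dH/dt = 0 with H > 0 fixes P* = (prey growth rate)/(HP coefficient) — independent of the other coefficients.
With the change, P* = 0.533/0.00308 = 173; it falls from 360.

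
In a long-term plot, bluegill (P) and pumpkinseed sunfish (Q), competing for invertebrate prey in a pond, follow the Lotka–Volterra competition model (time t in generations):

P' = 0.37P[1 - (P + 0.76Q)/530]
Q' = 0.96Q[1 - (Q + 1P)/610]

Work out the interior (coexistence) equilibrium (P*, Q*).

Setting both brackets to zero gives the nullclines P + 0.76Q = 530 and 1P + Q = 610.
Substituting Q = 610 - 1P into the first: P(1 - 0.76·1) = 530 - 0.76·610.
So P* = 66.4/0.24 = 277, and then Q* = 610 - 1·277 = 333.

P* ≈ 277, Q* ≈ 333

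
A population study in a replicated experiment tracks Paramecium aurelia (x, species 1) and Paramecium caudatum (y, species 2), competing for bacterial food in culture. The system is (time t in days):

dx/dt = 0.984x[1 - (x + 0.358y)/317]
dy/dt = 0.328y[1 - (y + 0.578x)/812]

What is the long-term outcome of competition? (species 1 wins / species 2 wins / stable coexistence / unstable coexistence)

Compare the nullcline intercepts: K1/α12 = 317/0.358 = 885 > K2 = 812; K2/α21 = 812/0.578 = 1400 > K1 = 317.
Since both inequalities hold, each species can invade when rare, so the interior equilibrium is stable.

stable coexistence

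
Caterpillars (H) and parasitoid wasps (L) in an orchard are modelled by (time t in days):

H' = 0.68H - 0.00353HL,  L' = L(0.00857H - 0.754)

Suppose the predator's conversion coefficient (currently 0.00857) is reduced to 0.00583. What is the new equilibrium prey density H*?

At the interior fixed point, setting dL/dt = 0 with L > 0 fixes H* = (predator death rate)/(HL coefficient) — independent of the other coefficients.
With the change, H* = 0.754/0.00583 = 129; it rises from 88.

H* ≈ 129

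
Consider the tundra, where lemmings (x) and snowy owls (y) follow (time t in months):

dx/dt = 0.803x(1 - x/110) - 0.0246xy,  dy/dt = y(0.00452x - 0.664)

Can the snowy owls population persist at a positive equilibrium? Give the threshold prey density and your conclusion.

Threshold x = 147; K < 147, so no, the predator goes extinct.

The predator equation gives dy/dt > 0 only when x > 0.664/0.00452 = 147.
Without the predator, x → K = 110. Since 110 < 147, the predator cannot invade.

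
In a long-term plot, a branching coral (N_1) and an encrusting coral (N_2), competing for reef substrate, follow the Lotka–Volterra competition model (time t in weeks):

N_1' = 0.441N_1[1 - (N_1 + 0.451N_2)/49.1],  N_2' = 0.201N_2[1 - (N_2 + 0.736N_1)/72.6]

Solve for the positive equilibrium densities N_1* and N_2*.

Setting both brackets to zero gives the nullclines N_1 + 0.451N_2 = 49.1 and 0.736N_1 + N_2 = 72.6.
Substituting N_2 = 72.6 - 0.736N_1 into the first: N_1(1 - 0.451·0.736) = 49.1 - 0.451·72.6.
So N_1* = 16.4/0.668 = 24.5, and then N_2* = 72.6 - 0.736·24.5 = 54.6.

N_1* ≈ 24.5, N_2* ≈ 54.6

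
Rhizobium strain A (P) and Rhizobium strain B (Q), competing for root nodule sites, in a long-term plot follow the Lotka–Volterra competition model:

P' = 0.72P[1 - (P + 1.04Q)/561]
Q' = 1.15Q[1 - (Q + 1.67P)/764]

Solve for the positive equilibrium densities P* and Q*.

Setting both brackets to zero gives the nullclines P + 1.04Q = 561 and 1.67P + Q = 764.
Substituting Q = 764 - 1.67P into the first: P(1 - 1.04·1.67) = 561 - 1.04·764.
So P* = -234/-0.737 = 317, and then Q* = 764 - 1.67·317 = 235.

P* ≈ 317, Q* ≈ 235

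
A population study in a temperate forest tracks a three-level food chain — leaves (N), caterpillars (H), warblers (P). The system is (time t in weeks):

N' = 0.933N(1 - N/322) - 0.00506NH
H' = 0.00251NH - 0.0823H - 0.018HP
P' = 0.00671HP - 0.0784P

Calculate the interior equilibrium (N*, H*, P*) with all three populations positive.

N* ≈ 302, H* ≈ 11.7, P* ≈ 37.5

From dP/dt = 0: 0.00671H* = 0.0784, so H* = 11.7.
From dN/dt = 0: 0.933(1 - N*/322) = 0.00506·11.7, giving N* = 322·(1 - 0.0634) = 302.
From dH/dt = 0: 0.00251·302 - 0.0823 = 0.018P*, so P* = 0.675/0.018 = 37.5.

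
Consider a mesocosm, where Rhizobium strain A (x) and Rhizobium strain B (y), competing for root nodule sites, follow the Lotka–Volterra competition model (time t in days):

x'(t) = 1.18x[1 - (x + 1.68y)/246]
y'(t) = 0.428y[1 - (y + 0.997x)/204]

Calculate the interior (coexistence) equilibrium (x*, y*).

Setting both brackets to zero gives the nullclines x + 1.68y = 246 and 0.997x + y = 204.
Substituting y = 204 - 0.997x into the first: x(1 - 1.68·0.997) = 246 - 1.68·204.
So x* = -96.7/-0.675 = 143, and then y* = 204 - 0.997·143 = 61.1.

x* ≈ 143, y* ≈ 61.1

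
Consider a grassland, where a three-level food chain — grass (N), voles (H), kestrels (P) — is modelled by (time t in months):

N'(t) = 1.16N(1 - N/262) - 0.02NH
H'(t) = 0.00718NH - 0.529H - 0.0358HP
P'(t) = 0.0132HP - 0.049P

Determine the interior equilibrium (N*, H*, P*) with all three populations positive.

N* ≈ 245, H* ≈ 3.71, P* ≈ 34.4

From dP/dt = 0: 0.0132H* = 0.049, so H* = 3.71.
From dN/dt = 0: 1.16(1 - N*/262) = 0.02·3.71, giving N* = 262·(1 - 0.064) = 245.
From dH/dt = 0: 0.00718·245 - 0.529 = 0.0358P*, so P* = 1.23/0.0358 = 34.4.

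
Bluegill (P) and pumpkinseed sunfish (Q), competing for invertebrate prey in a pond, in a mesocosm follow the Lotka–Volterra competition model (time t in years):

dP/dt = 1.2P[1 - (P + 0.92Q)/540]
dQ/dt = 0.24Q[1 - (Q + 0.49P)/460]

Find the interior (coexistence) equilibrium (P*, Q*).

P* ≈ 213, Q* ≈ 356

Setting both brackets to zero gives the nullclines P + 0.92Q = 540 and 0.49P + Q = 460.
Substituting Q = 460 - 0.49P into the first: P(1 - 0.92·0.49) = 540 - 0.92·460.
So P* = 117/0.549 = 213, and then Q* = 460 - 0.49·213 = 356.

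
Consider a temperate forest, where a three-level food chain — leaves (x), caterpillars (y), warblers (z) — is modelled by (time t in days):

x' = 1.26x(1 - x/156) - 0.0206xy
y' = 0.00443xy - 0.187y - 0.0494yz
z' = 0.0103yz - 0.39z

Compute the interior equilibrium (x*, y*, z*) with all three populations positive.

From dz/dt = 0: 0.0103y* = 0.39, so y* = 37.9.
From dx/dt = 0: 1.26(1 - x*/156) = 0.0206·37.9, giving x* = 156·(1 - 0.619) = 59.4.
From dy/dt = 0: 0.00443·59.4 - 0.187 = 0.0494z*, so z* = 0.0763/0.0494 = 1.54.

x* ≈ 59.4, y* ≈ 37.9, z* ≈ 1.54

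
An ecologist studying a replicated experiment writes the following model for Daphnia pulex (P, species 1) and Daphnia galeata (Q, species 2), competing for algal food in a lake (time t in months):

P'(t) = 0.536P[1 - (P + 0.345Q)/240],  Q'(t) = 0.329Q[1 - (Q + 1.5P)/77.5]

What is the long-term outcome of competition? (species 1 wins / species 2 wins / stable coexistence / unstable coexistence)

Compare the nullcline intercepts: K1/α12 = 240/0.345 = 696 > K2 = 77.5; K2/α21 = 77.5/1.5 = 51.7 < K1 = 240.
Since the inequalities point opposite ways, species 1 can invade but species 2 cannot.

species 1 excludes species 2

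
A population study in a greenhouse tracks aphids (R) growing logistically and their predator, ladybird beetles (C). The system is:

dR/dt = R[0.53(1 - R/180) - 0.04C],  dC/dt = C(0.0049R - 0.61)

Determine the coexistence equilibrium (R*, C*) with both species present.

R* ≈ 124, C* ≈ 4.09

From dC/dt = 0 with C > 0: 0.0049R* = 0.61, so R* = 124.
Substitute into dR/dt = 0: 0.53(1 - 124/180) = 0.04C*.
The bracket is 0.308, giving C* = 0.163/0.04 = 4.09.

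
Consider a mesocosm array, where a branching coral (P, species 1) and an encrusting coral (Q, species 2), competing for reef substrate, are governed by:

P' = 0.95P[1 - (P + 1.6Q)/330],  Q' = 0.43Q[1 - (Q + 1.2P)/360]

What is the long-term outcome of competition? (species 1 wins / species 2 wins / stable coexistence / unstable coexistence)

Compare the nullcline intercepts: K1/α12 = 330/1.6 = 206 < K2 = 360; K2/α21 = 360/1.2 = 300 < K1 = 330.
Since both are reversed, neither can invade when rare; the interior point is a saddle.

unstable coexistence (outcome depends on initial conditions)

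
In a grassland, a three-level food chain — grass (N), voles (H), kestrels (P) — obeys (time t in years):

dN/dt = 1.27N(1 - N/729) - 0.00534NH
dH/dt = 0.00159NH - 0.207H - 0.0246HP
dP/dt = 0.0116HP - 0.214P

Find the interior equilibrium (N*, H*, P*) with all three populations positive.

From dP/dt = 0: 0.0116H* = 0.214, so H* = 18.4.
From dN/dt = 0: 1.27(1 - N*/729) = 0.00534·18.4, giving N* = 729·(1 - 0.0776) = 672.
From dH/dt = 0: 0.00159·672 - 0.207 = 0.0246P*, so P* = 0.862/0.0246 = 35.

N* ≈ 672, H* ≈ 18.4, P* ≈ 35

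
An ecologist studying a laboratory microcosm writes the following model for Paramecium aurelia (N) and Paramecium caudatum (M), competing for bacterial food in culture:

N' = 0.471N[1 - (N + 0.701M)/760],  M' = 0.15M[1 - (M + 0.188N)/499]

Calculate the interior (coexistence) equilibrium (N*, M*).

N* ≈ 472, M* ≈ 410

Setting both brackets to zero gives the nullclines N + 0.701M = 760 and 0.188N + M = 499.
Substituting M = 499 - 0.188N into the first: N(1 - 0.701·0.188) = 760 - 0.701·499.
So N* = 410/0.868 = 472, and then M* = 499 - 0.188·472 = 410.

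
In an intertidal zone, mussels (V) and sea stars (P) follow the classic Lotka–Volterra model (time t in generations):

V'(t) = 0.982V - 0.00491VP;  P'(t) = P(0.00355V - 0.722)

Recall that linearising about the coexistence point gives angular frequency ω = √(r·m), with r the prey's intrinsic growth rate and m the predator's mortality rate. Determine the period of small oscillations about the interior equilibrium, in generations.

T ≈ 7.46 generations

Here r = 0.982 and m = 0.722, so r·m = 0.709.
ω = √0.709 = 0.842 per generation, hence T = 2π/ω ≈ 7.46 generations.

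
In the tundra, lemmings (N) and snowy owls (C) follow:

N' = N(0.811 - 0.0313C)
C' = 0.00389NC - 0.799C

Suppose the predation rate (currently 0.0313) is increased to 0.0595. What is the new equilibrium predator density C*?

At the interior fixed point, setting dN/dt = 0 with N > 0 fixes C* = (prey growth rate)/(NC coefficient) — independent of the other coefficients.
With the change, C* = 0.811/0.0595 = 13.6; it falls from 25.9.

C* ≈ 13.6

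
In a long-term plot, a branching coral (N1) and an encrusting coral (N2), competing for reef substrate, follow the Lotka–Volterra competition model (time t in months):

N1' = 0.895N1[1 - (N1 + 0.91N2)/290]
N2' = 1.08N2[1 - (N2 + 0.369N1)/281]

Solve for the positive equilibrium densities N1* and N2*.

Setting both brackets to zero gives the nullclines N1 + 0.91N2 = 290 and 0.369N1 + N2 = 281.
Substituting N2 = 281 - 0.369N1 into the first: N1(1 - 0.91·0.369) = 290 - 0.91·281.
So N1* = 34.3/0.664 = 51.6, and then N2* = 281 - 0.369·51.6 = 262.

N1* ≈ 51.6, N2* ≈ 262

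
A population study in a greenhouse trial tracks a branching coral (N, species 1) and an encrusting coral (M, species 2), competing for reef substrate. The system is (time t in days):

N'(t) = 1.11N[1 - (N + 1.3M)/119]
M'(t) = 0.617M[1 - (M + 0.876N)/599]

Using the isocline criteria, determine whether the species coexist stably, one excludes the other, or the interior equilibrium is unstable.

species 2 excludes species 1

Compare the nullcline intercepts: K1/α12 = 119/1.3 = 91.5 < K2 = 599; K2/α21 = 599/0.876 = 684 > K1 = 119.
Since the inequalities point opposite ways, species 2 can invade but species 1 cannot.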